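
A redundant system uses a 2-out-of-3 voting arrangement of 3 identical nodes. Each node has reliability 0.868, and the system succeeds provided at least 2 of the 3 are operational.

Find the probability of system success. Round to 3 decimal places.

0.952

R = Σ_{i=2}^{3} C(3,i) p^i (1−p)^{3−i} with p = 0.868
C(3,2)·0.868^2·0.132^1 = 0.29836
C(3,3)·0.868^3·0.132^0 = 0.65397
Sum = 0.952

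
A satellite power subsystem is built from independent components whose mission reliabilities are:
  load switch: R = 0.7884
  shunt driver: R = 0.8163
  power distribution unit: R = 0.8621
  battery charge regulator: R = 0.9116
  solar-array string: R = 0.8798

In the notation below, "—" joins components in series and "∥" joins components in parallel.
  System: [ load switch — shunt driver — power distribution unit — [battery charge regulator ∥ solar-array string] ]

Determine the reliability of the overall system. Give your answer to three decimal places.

0.549

Parallel (battery charge regulator and solar-array string): 1 − (1 − 0.91160)(1 − 0.87980) = 0.98937
Series (load switch, shunt driver, power distribution unit, and [0.98937]): 0.78840 × 0.81630 × 0.86210 × 0.98937 = 0.549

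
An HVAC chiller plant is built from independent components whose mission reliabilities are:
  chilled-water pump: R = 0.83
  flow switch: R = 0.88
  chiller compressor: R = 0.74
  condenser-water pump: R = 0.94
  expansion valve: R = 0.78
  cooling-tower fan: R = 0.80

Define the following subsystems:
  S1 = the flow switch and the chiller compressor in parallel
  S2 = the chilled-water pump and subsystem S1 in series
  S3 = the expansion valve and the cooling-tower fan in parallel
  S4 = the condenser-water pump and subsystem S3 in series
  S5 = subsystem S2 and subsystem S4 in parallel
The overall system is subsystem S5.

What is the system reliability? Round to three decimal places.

Parallel (flow switch and chiller compressor): 1 − (1 − 0.88000)(1 − 0.74000) = 0.96880
Series (chilled-water pump and [0.96880]): 0.83000 × 0.96880 = 0.80410
Parallel (expansion valve and cooling-tower fan): 1 − (1 − 0.78000)(1 − 0.80000) = 0.95600
Series (condenser-water pump and [0.95600]): 0.94000 × 0.95600 = 0.89864
Parallel ([0.80410] and [0.89864]): 1 − (1 − 0.80410)(1 − 0.89864) = 0.980

0.980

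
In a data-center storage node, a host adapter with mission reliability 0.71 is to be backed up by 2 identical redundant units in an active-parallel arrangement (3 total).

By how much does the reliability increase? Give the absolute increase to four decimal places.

0.2656

R_before = 0.71
R_after = 1 − (1 − 0.71)^3 = 0.9756
ΔR = 0.9756 − 0.71 = 0.2656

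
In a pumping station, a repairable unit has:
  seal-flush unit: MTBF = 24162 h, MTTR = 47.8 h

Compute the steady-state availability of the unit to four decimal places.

0.9980

A(seal-flush unit) = MTBF/(MTBF+MTTR) = 24162/(24162+47.8) = 0.9980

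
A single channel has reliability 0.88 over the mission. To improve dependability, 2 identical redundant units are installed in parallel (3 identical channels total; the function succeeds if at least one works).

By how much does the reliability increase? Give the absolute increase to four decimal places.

R_before = 0.88
R_after = 1 − (1 − 0.88)^3 = 0.9983
ΔR = 0.9983 − 0.88 = 0.1183

0.1183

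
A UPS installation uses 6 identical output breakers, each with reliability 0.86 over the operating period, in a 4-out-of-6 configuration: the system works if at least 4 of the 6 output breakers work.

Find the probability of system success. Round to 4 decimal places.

R = Σ_{i=4}^{6} C(6,i) p^i (1−p)^{6−i} with p = 0.86
C(6,4)·0.86^4·0.14^2 = 0.160820
C(6,5)·0.86^5·0.14^1 = 0.395159
C(6,6)·0.86^6·0.14^0 = 0.404567
Sum = 0.9605

0.9605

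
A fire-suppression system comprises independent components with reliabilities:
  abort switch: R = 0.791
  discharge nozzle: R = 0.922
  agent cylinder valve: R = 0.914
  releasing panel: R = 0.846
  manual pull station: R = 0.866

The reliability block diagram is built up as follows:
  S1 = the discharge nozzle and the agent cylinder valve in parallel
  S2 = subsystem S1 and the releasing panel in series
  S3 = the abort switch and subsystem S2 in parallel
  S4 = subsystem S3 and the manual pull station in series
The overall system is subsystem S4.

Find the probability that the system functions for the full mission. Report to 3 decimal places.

0.837

Parallel (discharge nozzle and agent cylinder valve): 1 − (1 − 0.92200)(1 − 0.91400) = 0.99329
Series ([0.99329] and releasing panel): 0.99329 × 0.84600 = 0.84032
Parallel (abort switch and [0.84032]): 1 − (1 − 0.79100)(1 − 0.84032) = 0.96663
Series ([0.96663] and manual pull station): 0.96663 × 0.86600 = 0.837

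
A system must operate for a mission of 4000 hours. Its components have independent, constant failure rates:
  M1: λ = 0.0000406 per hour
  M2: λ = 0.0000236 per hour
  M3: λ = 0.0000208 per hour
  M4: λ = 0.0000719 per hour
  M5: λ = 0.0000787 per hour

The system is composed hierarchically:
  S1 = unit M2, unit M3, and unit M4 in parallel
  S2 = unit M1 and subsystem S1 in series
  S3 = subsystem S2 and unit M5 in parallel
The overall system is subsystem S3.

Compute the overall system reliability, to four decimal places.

R(M1) = exp(−0.0000406 × 4000) = 0.850101
R(M2) = exp(−0.0000236 × 4000) = 0.909919
R(M3) = exp(−0.0000208 × 4000) = 0.920167
R(M4) = exp(−0.0000719 × 4000) = 0.750062
R(M5) = exp(−0.0000787 × 4000) = 0.729935
Parallel (M2, M3, and M4): 1 − (1 − 0.909919)(1 − 0.920167)(1 − 0.750062) = 0.998203
Series (M1 and [0.998203]): 0.850101 × 0.998203 = 0.848573
Parallel ([0.848573] and M5): 1 − (1 − 0.848573)(1 − 0.729935) = 0.9591

0.9591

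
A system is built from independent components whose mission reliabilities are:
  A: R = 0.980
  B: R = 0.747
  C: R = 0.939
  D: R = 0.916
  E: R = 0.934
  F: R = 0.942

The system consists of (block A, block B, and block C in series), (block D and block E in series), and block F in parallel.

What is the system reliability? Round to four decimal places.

Series (A, B, and C): 0.980000 × 0.747000 × 0.939000 = 0.687404
Series (D and E): 0.916000 × 0.934000 = 0.855544
Parallel ([0.687404], [0.855544], and F): 1 − (1 − 0.687404)(1 − 0.855544)(1 − 0.942000) = 0.9974

0.9974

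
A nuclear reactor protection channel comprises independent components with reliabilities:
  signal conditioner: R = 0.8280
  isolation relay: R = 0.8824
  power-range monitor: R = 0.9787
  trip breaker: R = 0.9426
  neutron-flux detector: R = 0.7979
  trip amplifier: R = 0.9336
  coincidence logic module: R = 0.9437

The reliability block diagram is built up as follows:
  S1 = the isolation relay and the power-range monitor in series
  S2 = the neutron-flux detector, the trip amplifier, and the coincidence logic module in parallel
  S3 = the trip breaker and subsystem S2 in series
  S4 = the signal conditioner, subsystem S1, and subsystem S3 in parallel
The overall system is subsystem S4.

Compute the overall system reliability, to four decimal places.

Series (isolation relay and power-range monitor): 0.882400 × 0.978700 = 0.863605
Parallel (neutron-flux detector, trip amplifier, and coincidence logic module): 1 − (1 − 0.797900)(1 − 0.933600)(1 − 0.943700) = 0.999244
Series (trip breaker and [0.999244]): 0.942600 × 0.999244 = 0.941887
Parallel (signal conditioner, [0.863605], and [0.941887]): 1 − (1 − 0.828000)(1 − 0.863605)(1 − 0.941887) = 0.9986

0.9986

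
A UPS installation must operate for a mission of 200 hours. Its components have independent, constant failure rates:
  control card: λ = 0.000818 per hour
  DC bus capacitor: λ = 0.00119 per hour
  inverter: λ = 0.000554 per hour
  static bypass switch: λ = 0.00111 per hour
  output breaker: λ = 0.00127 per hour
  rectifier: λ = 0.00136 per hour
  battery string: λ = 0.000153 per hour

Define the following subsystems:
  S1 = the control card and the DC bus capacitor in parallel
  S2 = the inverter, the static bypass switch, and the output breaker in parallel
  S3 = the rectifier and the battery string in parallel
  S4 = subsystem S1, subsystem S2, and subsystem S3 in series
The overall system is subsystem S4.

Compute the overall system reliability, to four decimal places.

R(control card) = exp(−0.000818 × 200) = 0.849082
R(DC bus capacitor) = exp(−0.00119 × 200) = 0.788203
R(inverter) = exp(−0.000554 × 200) = 0.895118
R(static bypass switch) = exp(−0.00111 × 200) = 0.800915
R(output breaker) = exp(−0.00127 × 200) = 0.775692
R(rectifier) = exp(−0.00136 × 200) = 0.761854
R(battery string) = exp(−0.000153 × 200) = 0.969863
Parallel (control card and DC bus capacitor): 1 − (1 − 0.849082)(1 − 0.788203) = 0.968036
Parallel (inverter, static bypass switch, and output breaker): 1 − (1 − 0.895118)(1 − 0.800915)(1 − 0.775692) = 0.995316
Parallel (rectifier and battery string): 1 − (1 − 0.761854)(1 − 0.969863) = 0.992823
Series ([0.968036], [0.995316], and [0.992823]): 0.968036 × 0.995316 × 0.992823 = 0.9566

0.9566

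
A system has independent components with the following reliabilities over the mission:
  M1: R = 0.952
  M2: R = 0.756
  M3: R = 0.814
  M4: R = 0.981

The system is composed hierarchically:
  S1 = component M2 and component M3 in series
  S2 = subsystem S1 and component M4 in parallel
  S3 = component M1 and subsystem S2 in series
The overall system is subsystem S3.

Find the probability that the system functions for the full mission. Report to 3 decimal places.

0.945

Series (M2 and M3): 0.75600 × 0.81400 = 0.61538
Parallel ([0.61538] and M4): 1 − (1 − 0.61538)(1 − 0.98100) = 0.99269
Series (M1 and [0.99269]): 0.95200 × 0.99269 = 0.945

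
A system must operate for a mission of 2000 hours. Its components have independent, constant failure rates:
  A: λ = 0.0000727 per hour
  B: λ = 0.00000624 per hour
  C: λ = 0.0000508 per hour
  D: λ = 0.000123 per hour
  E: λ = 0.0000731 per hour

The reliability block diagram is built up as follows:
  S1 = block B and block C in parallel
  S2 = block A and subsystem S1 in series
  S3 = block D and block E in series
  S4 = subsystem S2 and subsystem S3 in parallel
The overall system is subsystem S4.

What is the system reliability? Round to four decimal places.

R(A) = exp(−0.0000727 × 2000) = 0.864676
R(B) = exp(−0.00000624 × 2000) = 0.987598
R(C) = exp(−0.0000508 × 2000) = 0.903391
R(D) = exp(−0.000123 × 2000) = 0.781922
R(E) = exp(−0.0000731 × 2000) = 0.863985
Parallel (B and C): 1 − (1 − 0.987598)(1 − 0.903391) = 0.998802
Series (A and [0.998802]): 0.864676 × 0.998802 = 0.863640
Series (D and E): 0.781922 × 0.863985 = 0.675569
Parallel ([0.863640] and [0.675569]): 1 − (1 − 0.863640)(1 − 0.675569) = 0.9558

0.9558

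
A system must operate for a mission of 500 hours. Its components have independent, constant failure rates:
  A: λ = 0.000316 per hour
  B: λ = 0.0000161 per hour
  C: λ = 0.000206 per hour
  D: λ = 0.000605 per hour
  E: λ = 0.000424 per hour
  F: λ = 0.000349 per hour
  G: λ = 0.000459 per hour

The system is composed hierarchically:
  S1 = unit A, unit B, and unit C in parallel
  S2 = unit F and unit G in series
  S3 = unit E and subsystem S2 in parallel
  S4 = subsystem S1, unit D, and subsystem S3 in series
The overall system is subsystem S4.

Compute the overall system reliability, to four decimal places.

0.6920

R(A) = exp(−0.000316 × 500) = 0.853850
R(B) = exp(−0.0000161 × 500) = 0.991982
R(C) = exp(−0.000206 × 500) = 0.902127
R(D) = exp(−0.000605 × 500) = 0.738968
R(E) = exp(−0.000424 × 500) = 0.808965
R(F) = exp(−0.000349 × 500) = 0.839877
R(G) = exp(−0.000459 × 500) = 0.794931
Parallel (A, B, and C): 1 − (1 − 0.853850)(1 − 0.991982)(1 − 0.902127) = 0.999885
Series (F and G): 0.839877 × 0.794931 = 0.667644
Parallel (E and [0.667644]): 1 − (1 − 0.808965)(1 − 0.667644) = 0.936508
Series ([0.999885], D, and [0.936508]): 0.999885 × 0.738968 × 0.936508 = 0.6920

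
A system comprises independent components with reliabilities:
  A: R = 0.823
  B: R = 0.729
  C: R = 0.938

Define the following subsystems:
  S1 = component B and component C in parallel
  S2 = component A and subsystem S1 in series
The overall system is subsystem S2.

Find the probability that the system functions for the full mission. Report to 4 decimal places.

0.8092

Parallel (B and C): 1 − (1 − 0.729000)(1 − 0.938000) = 0.983198
Series (A and [0.983198]): 0.823000 × 0.983198 = 0.8092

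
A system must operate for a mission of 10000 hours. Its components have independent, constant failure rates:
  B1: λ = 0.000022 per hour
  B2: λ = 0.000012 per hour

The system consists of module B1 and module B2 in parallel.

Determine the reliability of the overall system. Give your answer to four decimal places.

R(B1) = exp(−0.000022 × 10000) = 0.802519
R(B2) = exp(−0.000012 × 10000) = 0.886920
Parallel (B1 and B2): 1 − (1 − 0.802519)(1 − 0.886920) = 0.9777

0.9777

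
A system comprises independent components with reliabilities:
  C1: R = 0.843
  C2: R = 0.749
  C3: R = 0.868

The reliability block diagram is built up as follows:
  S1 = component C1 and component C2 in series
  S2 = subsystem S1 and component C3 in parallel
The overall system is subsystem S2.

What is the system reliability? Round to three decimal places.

Series (C1 and C2): 0.84300 × 0.74900 = 0.63141
Parallel ([0.63141] and C3): 1 − (1 − 0.63141)(1 − 0.86800) = 0.951

0.951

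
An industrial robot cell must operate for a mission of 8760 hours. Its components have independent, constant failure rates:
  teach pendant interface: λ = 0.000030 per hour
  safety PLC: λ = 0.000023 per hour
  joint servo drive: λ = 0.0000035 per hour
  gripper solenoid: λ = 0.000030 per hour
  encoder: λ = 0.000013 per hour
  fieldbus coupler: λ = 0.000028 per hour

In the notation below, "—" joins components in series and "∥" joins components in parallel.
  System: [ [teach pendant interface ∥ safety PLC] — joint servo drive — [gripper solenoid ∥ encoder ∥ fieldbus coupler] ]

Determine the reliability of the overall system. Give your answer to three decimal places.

0.924

R(teach pendant interface) = exp(−0.000030 × 8760) = 0.76890
R(safety PLC) = exp(−0.000023 × 8760) = 0.81752
R(joint servo drive) = exp(−0.0000035 × 8760) = 0.96981
R(gripper solenoid) = exp(−0.000030 × 8760) = 0.76890
R(encoder) = exp(−0.000013 × 8760) = 0.89237
R(fieldbus coupler) = exp(−0.000028 × 8760) = 0.78249
Parallel (teach pendant interface and safety PLC): 1 − (1 − 0.76890)(1 − 0.81752) = 0.95783
Parallel (gripper solenoid, encoder, and fieldbus coupler): 1 − (1 − 0.76890)(1 − 0.89237)(1 − 0.78249) = 0.99459
Series ([0.95783], joint servo drive, and [0.99459]): 0.95783 × 0.96981 × 0.99459 = 0.924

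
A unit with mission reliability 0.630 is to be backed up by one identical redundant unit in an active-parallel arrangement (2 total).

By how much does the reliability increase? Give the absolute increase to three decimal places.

R_before = 0.630
R_after = 1 − (1 − 0.630)^2 = 0.863
ΔR = 0.863 − 0.630 = 0.233

0.233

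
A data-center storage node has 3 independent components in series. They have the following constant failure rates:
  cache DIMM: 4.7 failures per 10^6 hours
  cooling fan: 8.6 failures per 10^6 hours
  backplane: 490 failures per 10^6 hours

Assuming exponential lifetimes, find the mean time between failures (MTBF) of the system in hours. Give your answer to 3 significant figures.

Series of exponential components: λ_sys = Σ λ_i
λ_sys = 0.0000047 + 0.0000086 + 0.00049 = 5.0330e-04 /h
MTBF = 1 / λ_sys = 1990 h

1990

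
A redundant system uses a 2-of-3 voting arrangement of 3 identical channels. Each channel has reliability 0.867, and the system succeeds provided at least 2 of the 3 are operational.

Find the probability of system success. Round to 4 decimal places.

R = Σ_{i=2}^{3} C(3,i) p^i (1−p)^{3−i} with p = 0.867
C(3,2)·0.867^2·0.133^1 = 0.299924
C(3,3)·0.867^3·0.133^0 = 0.651714
Sum = 0.9516

0.9516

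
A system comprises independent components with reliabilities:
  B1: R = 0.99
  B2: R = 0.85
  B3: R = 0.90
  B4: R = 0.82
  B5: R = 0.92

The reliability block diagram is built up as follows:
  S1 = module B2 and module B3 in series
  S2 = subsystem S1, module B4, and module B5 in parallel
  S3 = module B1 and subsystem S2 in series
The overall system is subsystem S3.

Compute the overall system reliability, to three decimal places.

Series (B2 and B3): 0.85000 × 0.90000 = 0.76500
Parallel ([0.76500], B4, and B5): 1 − (1 − 0.76500)(1 − 0.82000)(1 − 0.92000) = 0.99662
Series (B1 and [0.99662]): 0.99000 × 0.99662 = 0.987

0.987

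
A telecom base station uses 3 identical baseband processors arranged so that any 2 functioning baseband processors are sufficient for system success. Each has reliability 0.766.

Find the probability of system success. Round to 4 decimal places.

R = Σ_{i=2}^{3} C(3,i) p^i (1−p)^{3−i} with p = 0.766
C(3,2)·0.766^2·0.234^1 = 0.411903
C(3,3)·0.766^3·0.234^0 = 0.449455
Sum = 0.8614

0.8614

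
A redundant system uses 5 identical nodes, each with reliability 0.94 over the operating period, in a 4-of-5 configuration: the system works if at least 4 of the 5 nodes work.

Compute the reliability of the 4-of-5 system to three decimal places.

0.968

R = Σ_{i=4}^{5} C(5,i) p^i (1−p)^{5−i} with p = 0.94
C(5,4)·0.94^4·0.06^1 = 0.23422
C(5,5)·0.94^5·0.06^0 = 0.73390
Sum = 0.968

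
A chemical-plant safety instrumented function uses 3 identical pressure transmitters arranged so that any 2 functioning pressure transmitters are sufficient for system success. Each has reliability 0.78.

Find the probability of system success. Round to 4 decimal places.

0.8761

R = Σ_{i=2}^{3} C(3,i) p^i (1−p)^{3−i} with p = 0.78
C(3,2)·0.78^2·0.22^1 = 0.401544
C(3,3)·0.78^3·0.22^0 = 0.474552
Sum = 0.8761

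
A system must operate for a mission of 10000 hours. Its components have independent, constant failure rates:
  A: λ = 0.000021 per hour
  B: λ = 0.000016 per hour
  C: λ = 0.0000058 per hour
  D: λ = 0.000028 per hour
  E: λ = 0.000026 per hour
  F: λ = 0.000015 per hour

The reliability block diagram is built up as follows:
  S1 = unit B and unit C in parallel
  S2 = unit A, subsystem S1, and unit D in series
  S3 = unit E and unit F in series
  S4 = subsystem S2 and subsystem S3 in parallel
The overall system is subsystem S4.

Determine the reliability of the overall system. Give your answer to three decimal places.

R(A) = exp(−0.000021 × 10000) = 0.81058
R(B) = exp(−0.000016 × 10000) = 0.85214
R(C) = exp(−0.0000058 × 10000) = 0.94365
R(D) = exp(−0.000028 × 10000) = 0.75578
R(E) = exp(−0.000026 × 10000) = 0.77105
R(F) = exp(−0.000015 × 10000) = 0.86071
Parallel (B and C): 1 − (1 − 0.85214)(1 − 0.94365) = 0.99167
Series (A, [0.99167], and D): 0.81058 × 0.99167 × 0.75578 = 0.60752
Series (E and F): 0.77105 × 0.86071 = 0.66365
Parallel ([0.60752] and [0.66365]): 1 − (1 − 0.60752)(1 − 0.66365) = 0.868

0.868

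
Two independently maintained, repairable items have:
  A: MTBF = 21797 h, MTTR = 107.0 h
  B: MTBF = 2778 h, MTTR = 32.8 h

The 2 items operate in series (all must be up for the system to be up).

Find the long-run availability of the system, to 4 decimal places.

0.9835

A(A) = MTBF/(MTBF+MTTR) = 21797/(21797+107.0) = 0.995115
A(B) = MTBF/(MTBF+MTTR) = 2778/(2778+32.8) = 0.988331
Series availability: 0.995115 × 0.988331 = 0.9835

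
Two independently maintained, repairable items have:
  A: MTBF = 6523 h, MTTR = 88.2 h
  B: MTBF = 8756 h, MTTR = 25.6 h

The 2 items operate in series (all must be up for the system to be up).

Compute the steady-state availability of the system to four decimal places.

A(A) = MTBF/(MTBF+MTTR) = 6523/(6523+88.2) = 0.986659
A(B) = MTBF/(MTBF+MTTR) = 8756/(8756+25.6) = 0.997085
Series availability: 0.986659 × 0.997085 = 0.9838

0.9838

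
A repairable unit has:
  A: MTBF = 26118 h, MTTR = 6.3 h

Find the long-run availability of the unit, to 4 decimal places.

0.9998

A(A) = MTBF/(MTBF+MTTR) = 26118/(26118+6.3) = 0.9998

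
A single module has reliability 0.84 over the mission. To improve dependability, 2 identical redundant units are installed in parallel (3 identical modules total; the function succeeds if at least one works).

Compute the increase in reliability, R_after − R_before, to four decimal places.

R_before = 0.84
R_after = 1 − (1 − 0.84)^3 = 0.9959
ΔR = 0.9959 − 0.84 = 0.1559

0.1559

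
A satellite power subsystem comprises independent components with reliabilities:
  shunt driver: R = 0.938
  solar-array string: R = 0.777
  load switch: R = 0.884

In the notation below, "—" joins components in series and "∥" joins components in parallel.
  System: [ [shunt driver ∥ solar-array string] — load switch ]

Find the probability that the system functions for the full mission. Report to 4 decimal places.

Parallel (shunt driver and solar-array string): 1 − (1 − 0.938000)(1 − 0.777000) = 0.986174
Series ([0.986174] and load switch): 0.986174 × 0.884000 = 0.8718

0.8718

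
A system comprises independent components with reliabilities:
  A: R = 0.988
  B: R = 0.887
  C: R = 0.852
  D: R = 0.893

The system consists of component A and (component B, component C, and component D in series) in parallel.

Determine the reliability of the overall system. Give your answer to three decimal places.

Series (B, C, and D): 0.88700 × 0.85200 × 0.89300 = 0.67486
Parallel (A and [0.67486]): 1 − (1 − 0.98800)(1 − 0.67486) = 0.996

0.996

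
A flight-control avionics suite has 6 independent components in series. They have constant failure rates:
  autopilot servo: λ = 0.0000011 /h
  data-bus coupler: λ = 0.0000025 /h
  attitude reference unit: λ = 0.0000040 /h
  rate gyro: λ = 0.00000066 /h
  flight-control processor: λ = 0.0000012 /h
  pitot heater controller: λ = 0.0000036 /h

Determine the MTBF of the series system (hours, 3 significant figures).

Series of exponential components: λ_sys = Σ λ_i
λ_sys = 0.0000011 + 0.0000025 + 0.0000040 + 0.00000066 + 0.0000012 + 0.0000036 = 1.3060e-05 /h
MTBF = 1 / λ_sys = 76600 h

76600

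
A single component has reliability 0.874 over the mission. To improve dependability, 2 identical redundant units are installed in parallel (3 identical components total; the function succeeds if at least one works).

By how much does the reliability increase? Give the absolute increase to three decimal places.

0.124

R_before = 0.874
R_after = 1 − (1 − 0.874)^3 = 0.998
ΔR = 0.998 − 0.874 = 0.124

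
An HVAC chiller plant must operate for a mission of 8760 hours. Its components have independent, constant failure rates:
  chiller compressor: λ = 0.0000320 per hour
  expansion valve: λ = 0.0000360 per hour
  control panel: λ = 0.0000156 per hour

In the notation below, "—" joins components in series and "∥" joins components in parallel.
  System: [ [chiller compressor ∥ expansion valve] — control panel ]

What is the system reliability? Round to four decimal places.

R(chiller compressor) = exp(−0.0000320 × 8760) = 0.755542
R(expansion valve) = exp(−0.0000360 × 8760) = 0.729526
R(control panel) = exp(−0.0000156 × 8760) = 0.872270
Parallel (chiller compressor and expansion valve): 1 − (1 − 0.755542)(1 − 0.729526) = 0.933880
Series ([0.933880] and control panel): 0.933880 × 0.872270 = 0.8146

0.8146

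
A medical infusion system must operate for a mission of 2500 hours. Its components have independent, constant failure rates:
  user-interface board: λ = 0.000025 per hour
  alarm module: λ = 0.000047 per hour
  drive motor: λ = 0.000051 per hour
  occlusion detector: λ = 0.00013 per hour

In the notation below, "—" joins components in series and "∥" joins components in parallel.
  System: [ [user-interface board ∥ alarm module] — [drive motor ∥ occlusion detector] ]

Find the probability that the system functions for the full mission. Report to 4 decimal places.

0.9603

R(user-interface board) = exp(−0.000025 × 2500) = 0.939413
R(alarm module) = exp(−0.000047 × 2500) = 0.889141
R(drive motor) = exp(−0.000051 × 2500) = 0.880293
R(occlusion detector) = exp(−0.00013 × 2500) = 0.722527
Parallel (user-interface board and alarm module): 1 − (1 − 0.939413)(1 − 0.889141) = 0.993283
Parallel (drive motor and occlusion detector): 1 − (1 − 0.880293)(1 − 0.722527) = 0.966785
Series ([0.993283] and [0.966785]): 0.993283 × 0.966785 = 0.9603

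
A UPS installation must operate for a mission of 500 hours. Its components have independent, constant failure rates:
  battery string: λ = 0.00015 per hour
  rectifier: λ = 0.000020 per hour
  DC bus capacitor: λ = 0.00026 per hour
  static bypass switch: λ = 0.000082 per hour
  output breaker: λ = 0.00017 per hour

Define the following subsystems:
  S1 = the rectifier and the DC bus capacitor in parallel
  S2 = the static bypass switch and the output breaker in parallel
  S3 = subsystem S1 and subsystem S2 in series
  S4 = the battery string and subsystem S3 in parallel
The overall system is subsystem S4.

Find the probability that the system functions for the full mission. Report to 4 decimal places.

R(battery string) = exp(−0.00015 × 500) = 0.927743
R(rectifier) = exp(−0.000020 × 500) = 0.990050
R(DC bus capacitor) = exp(−0.00026 × 500) = 0.878095
R(static bypass switch) = exp(−0.000082 × 500) = 0.959829
R(output breaker) = exp(−0.00017 × 500) = 0.918512
Parallel (rectifier and DC bus capacitor): 1 − (1 − 0.990050)(1 − 0.878095) = 0.998787
Parallel (static bypass switch and output breaker): 1 − (1 − 0.959829)(1 − 0.918512) = 0.996727
Series ([0.998787] and [0.996727]): 0.998787 × 0.996727 = 0.995518
Parallel (battery string and [0.995518]): 1 − (1 − 0.927743)(1 − 0.995518) = 0.9997

0.9997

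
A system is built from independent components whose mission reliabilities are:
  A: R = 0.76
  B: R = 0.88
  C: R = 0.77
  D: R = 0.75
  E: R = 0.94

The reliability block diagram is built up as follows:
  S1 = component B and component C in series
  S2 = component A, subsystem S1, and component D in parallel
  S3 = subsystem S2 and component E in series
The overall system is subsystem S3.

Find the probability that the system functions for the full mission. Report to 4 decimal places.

Series (B and C): 0.880000 × 0.770000 = 0.677600
Parallel (A, [0.677600], and D): 1 − (1 − 0.760000)(1 − 0.677600)(1 − 0.750000) = 0.980656
Series ([0.980656] and E): 0.980656 × 0.940000 = 0.9218

0.9218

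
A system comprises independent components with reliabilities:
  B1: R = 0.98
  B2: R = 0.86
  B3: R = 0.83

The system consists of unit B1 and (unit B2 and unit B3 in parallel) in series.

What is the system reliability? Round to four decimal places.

Parallel (B2 and B3): 1 − (1 − 0.860000)(1 − 0.830000) = 0.976200
Series (B1 and [0.976200]): 0.980000 × 0.976200 = 0.9567

0.9567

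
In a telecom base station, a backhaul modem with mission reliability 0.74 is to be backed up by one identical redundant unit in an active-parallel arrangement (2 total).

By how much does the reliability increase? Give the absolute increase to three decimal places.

0.192

R_before = 0.74
R_after = 1 − (1 − 0.74)^2 = 0.932
ΔR = 0.932 − 0.74 = 0.192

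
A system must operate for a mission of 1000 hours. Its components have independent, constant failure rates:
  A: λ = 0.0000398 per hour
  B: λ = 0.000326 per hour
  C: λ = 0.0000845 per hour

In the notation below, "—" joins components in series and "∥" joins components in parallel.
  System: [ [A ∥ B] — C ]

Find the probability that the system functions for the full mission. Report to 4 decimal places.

R(A) = exp(−0.0000398 × 1000) = 0.960982
R(B) = exp(−0.000326 × 1000) = 0.721805
R(C) = exp(−0.0000845 × 1000) = 0.918972
Parallel (A and B): 1 − (1 − 0.960982)(1 − 0.721805) = 0.989145
Series ([0.989145] and C): 0.989145 × 0.918972 = 0.9090

0.9090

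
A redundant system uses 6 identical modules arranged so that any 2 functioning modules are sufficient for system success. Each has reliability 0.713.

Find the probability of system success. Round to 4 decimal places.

0.9911

R = Σ_{i=2}^{6} C(6,i) p^i (1−p)^{6−i} with p = 0.713
C(6,2)·0.713^2·0.287^4 = 0.051737
C(6,3)·0.713^3·0.287^3 = 0.171374
C(6,4)·0.713^4·0.287^2 = 0.319310
C(6,5)·0.713^5·0.287^1 = 0.317308
C(6,6)·0.713^6·0.287^0 = 0.131382
Sum = 0.9911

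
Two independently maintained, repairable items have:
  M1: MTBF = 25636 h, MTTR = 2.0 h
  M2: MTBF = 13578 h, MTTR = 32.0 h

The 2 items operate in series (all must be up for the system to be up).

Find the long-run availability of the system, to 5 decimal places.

0.99757

A(M1) = MTBF/(MTBF+MTTR) = 25636/(25636+2.0) = 0.999922
A(M2) = MTBF/(MTBF+MTTR) = 13578/(13578+32.0) = 0.997649
Series availability: 0.999922 × 0.997649 = 0.99757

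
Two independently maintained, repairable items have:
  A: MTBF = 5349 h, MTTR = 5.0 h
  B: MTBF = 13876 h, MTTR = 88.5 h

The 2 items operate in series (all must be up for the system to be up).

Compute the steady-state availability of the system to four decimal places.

0.9927

A(A) = MTBF/(MTBF+MTTR) = 5349/(5349+5.0) = 0.999066
A(B) = MTBF/(MTBF+MTTR) = 13876/(13876+88.5) = 0.993663
Series availability: 0.999066 × 0.993663 = 0.9927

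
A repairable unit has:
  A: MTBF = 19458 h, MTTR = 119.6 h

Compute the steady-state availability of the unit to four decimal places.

0.9939

A(A) = MTBF/(MTBF+MTTR) = 19458/(19458+119.6) = 0.9939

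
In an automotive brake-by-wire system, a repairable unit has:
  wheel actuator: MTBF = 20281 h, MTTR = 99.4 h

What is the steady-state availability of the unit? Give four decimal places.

A(wheel actuator) = MTBF/(MTBF+MTTR) = 20281/(20281+99.4) = 0.9951

0.9951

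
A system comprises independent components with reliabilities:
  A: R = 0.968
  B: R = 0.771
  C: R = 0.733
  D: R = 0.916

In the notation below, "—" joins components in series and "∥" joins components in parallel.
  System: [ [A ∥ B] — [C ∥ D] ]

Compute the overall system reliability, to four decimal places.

0.9704

Parallel (A and B): 1 − (1 − 0.968000)(1 − 0.771000) = 0.992672
Parallel (C and D): 1 − (1 − 0.733000)(1 − 0.916000) = 0.977572
Series ([0.992672] and [0.977572]): 0.992672 × 0.977572 = 0.9704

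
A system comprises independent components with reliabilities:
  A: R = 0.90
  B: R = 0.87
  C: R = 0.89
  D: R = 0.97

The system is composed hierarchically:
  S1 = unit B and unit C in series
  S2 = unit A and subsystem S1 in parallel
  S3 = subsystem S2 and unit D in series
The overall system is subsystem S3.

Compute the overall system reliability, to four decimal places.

Series (B and C): 0.870000 × 0.890000 = 0.774300
Parallel (A and [0.774300]): 1 − (1 − 0.900000)(1 − 0.774300) = 0.977430
Series ([0.977430] and D): 0.977430 × 0.970000 = 0.9481

0.9481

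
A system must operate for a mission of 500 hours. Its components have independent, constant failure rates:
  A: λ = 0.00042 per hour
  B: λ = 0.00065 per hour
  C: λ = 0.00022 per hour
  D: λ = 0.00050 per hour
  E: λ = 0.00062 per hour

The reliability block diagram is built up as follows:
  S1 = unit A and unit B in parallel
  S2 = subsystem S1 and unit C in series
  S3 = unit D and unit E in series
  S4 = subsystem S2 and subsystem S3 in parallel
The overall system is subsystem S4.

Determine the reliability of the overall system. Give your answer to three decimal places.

0.935

R(A) = exp(−0.00042 × 500) = 0.81058
R(B) = exp(−0.00065 × 500) = 0.72253
R(C) = exp(−0.00022 × 500) = 0.89583
R(D) = exp(−0.00050 × 500) = 0.77880
R(E) = exp(−0.00062 × 500) = 0.73345
Parallel (A and B): 1 − (1 − 0.81058)(1 − 0.72253) = 0.94744
Series ([0.94744] and C): 0.94744 × 0.89583 = 0.84875
Series (D and E): 0.77880 × 0.73345 = 0.57121
Parallel ([0.84875] and [0.57121]): 1 − (1 − 0.84875)(1 − 0.57121) = 0.935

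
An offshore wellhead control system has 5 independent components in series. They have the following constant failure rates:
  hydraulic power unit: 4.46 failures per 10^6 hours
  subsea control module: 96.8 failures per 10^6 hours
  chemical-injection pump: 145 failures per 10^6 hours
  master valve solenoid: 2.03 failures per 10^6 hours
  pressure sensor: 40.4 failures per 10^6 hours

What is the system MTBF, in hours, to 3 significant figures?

3460

Series of exponential components: λ_sys = Σ λ_i
λ_sys = 0.00000446 + 0.0000968 + 0.000145 + 0.00000203 + 0.0000404 = 2.8869e-04 /h
MTBF = 1 / λ_sys = 3460 h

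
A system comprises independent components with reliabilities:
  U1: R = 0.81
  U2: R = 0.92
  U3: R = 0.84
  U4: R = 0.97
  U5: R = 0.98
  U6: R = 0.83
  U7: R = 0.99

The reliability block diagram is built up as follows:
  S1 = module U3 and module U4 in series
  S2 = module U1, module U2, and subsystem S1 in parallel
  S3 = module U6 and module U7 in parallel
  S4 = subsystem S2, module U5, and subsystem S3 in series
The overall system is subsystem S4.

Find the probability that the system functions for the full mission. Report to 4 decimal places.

0.9756

Series (U3 and U4): 0.840000 × 0.970000 = 0.814800
Parallel (U1, U2, and [0.814800]): 1 − (1 − 0.810000)(1 − 0.920000)(1 − 0.814800) = 0.997185
Parallel (U6 and U7): 1 − (1 − 0.830000)(1 − 0.990000) = 0.998300
Series ([0.997185], U5, and [0.998300]): 0.997185 × 0.980000 × 0.998300 = 0.9756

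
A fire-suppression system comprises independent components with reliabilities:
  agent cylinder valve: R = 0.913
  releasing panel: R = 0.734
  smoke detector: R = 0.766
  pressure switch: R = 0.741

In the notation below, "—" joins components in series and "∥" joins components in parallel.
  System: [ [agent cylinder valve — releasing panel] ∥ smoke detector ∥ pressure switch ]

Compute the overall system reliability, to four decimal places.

0.9800

Series (agent cylinder valve and releasing panel): 0.913000 × 0.734000 = 0.670142
Parallel ([0.670142], smoke detector, and pressure switch): 1 − (1 − 0.670142)(1 − 0.766000)(1 − 0.741000) = 0.9800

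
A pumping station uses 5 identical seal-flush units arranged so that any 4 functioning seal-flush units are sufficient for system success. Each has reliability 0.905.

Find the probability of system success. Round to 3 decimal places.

R = Σ_{i=4}^{5} C(5,i) p^i (1−p)^{5−i} with p = 0.905
C(5,4)·0.905^4·0.095^1 = 0.31863
C(5,5)·0.905^5·0.095^0 = 0.60708
Sum = 0.926

0.926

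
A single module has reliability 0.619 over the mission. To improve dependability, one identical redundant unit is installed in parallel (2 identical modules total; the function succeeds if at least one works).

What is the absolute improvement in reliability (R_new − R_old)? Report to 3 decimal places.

0.236

R_before = 0.619
R_after = 1 − (1 − 0.619)^2 = 0.855
ΔR = 0.855 − 0.619 = 0.236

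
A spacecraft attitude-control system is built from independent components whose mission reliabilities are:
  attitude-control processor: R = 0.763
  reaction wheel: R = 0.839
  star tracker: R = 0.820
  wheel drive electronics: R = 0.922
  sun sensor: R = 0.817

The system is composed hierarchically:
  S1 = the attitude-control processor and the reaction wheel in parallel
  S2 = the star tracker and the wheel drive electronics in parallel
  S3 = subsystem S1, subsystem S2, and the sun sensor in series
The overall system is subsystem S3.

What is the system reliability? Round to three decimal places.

Parallel (attitude-control processor and reaction wheel): 1 − (1 − 0.76300)(1 − 0.83900) = 0.96184
Parallel (star tracker and wheel drive electronics): 1 − (1 − 0.82000)(1 − 0.92200) = 0.98596
Series ([0.96184], [0.98596], and sun sensor): 0.96184 × 0.98596 × 0.81700 = 0.775

0.775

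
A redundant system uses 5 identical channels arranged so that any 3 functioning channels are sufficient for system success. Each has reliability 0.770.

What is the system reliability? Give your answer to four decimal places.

R = Σ_{i=3}^{5} C(5,i) p^i (1−p)^{5−i} with p = 0.770
C(5,3)·0.770^3·0.230^2 = 0.241506
C(5,4)·0.770^4·0.230^1 = 0.404260
C(5,5)·0.770^5·0.230^0 = 0.270678
Sum = 0.9164

0.9164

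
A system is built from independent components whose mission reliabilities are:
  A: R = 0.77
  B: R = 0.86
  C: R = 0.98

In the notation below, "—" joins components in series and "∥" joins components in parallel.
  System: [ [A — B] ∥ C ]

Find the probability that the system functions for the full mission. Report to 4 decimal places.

Series (A and B): 0.770000 × 0.860000 = 0.662200
Parallel ([0.662200] and C): 1 − (1 − 0.662200)(1 − 0.980000) = 0.9932

0.9932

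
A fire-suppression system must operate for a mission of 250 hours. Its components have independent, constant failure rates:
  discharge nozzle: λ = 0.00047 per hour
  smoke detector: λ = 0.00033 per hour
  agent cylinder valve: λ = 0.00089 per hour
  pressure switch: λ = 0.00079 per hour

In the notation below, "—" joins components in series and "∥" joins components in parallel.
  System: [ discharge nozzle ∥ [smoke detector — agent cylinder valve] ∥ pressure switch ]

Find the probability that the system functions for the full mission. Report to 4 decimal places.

R(discharge nozzle) = exp(−0.00047 × 250) = 0.889141
R(smoke detector) = exp(−0.00033 × 250) = 0.920811
R(agent cylinder valve) = exp(−0.00089 × 250) = 0.800515
R(pressure switch) = exp(−0.00079 × 250) = 0.820780
Series (smoke detector and agent cylinder valve): 0.920811 × 0.800515 = 0.737123
Parallel (discharge nozzle, [0.737123], and pressure switch): 1 − (1 − 0.889141)(1 − 0.737123)(1 − 0.820780) = 0.9948

0.9948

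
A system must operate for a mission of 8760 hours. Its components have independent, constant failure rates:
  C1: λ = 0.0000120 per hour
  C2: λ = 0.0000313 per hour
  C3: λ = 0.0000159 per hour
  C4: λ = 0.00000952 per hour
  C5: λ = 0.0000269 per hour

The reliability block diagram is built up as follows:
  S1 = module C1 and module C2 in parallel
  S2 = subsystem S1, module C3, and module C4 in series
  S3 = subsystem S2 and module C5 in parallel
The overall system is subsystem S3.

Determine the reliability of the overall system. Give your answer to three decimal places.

0.954

R(C1) = exp(−0.0000120 × 8760) = 0.90022
R(C2) = exp(−0.0000313 × 8760) = 0.76019
R(C3) = exp(−0.0000159 × 8760) = 0.86998
R(C4) = exp(−0.00000952 × 8760) = 0.91999
R(C5) = exp(−0.0000269 × 8760) = 0.79006
Parallel (C1 and C2): 1 − (1 − 0.90022)(1 − 0.76019) = 0.97607
Series ([0.97607], C3, and C4): 0.97607 × 0.86998 × 0.91999 = 0.78122
Parallel ([0.78122] and C5): 1 − (1 − 0.78122)(1 − 0.79006) = 0.954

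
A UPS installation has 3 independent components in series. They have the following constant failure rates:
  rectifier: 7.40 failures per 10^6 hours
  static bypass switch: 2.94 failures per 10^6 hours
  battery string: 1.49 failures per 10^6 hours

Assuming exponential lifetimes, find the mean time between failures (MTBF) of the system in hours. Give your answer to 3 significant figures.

84500

Series of exponential components: λ_sys = Σ λ_i
λ_sys = 0.00000740 + 0.00000294 + 0.00000149 = 1.1830e-05 /h
MTBF = 1 / λ_sys = 84500 h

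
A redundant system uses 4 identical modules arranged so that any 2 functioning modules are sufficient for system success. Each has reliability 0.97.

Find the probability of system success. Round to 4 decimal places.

0.9999

R = Σ_{i=2}^{4} C(4,i) p^i (1−p)^{4−i} with p = 0.97
C(4,2)·0.97^2·0.03^2 = 0.005081
C(4,3)·0.97^3·0.03^1 = 0.109521
C(4,4)·0.97^4·0.03^0 = 0.885293
Sum = 0.9999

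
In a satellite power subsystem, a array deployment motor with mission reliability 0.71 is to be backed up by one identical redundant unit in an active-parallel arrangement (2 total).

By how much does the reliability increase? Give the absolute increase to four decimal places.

0.2059

R_before = 0.71
R_after = 1 − (1 − 0.71)^2 = 0.9159
ΔR = 0.9159 − 0.71 = 0.2059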